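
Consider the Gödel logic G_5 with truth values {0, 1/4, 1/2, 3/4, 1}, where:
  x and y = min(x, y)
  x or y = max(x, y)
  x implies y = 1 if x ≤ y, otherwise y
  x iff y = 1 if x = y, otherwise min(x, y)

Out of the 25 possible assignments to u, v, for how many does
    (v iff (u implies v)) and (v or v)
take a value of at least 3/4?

10

value 1: 5 assignments (counts)
value 3/4: 5 assignments (counts)
value 1/2: 5 assignments
value 1/4: 5 assignments
value 0: 5 assignments
So 10 of the 25 assignments meet the threshold.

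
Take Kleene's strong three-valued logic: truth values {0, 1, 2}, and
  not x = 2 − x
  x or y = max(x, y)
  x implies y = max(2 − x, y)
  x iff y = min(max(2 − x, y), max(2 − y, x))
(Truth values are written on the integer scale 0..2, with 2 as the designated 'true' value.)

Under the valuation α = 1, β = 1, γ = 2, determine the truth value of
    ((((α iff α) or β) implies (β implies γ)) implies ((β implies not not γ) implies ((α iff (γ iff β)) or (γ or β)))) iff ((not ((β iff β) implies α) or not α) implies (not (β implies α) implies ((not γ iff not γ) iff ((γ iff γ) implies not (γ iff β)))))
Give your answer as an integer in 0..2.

α iff α = 1 iff 1 = 1
(α iff α) or β = 1 or 1 = 1
β implies γ = 1 implies 2 = 2
((α iff α) or β) implies (β implies γ) = 1 implies 2 = 2
not γ = not 2 = 0
not not γ = not 0 = 2
β implies not not γ = 1 implies 2 = 2
γ iff β = 2 iff 1 = 1
α iff (γ iff β) = 1 iff 1 = 1
γ or β = 2 or 1 = 2
(α iff (γ iff β)) or (γ or β) = 1 or 2 = 2
(β implies not not γ) implies ((α iff (γ iff β)) or (γ or β)) = 2 implies 2 = 2
(((α iff α) or β) implies (β implies γ)) implies ((β implies not not γ) implies ((α iff (γ iff β)) or (γ or β))) = 2 implies 2 = 2
β iff β = 1 iff 1 = 1
(β iff β) implies α = 1 implies 1 = 1
not ((β iff β) implies α) = not 1 = 1
not α = not 1 = 1
not ((β iff β) implies α) or not α = 1 or 1 = 1
β implies α = 1 implies 1 = 1
not (β implies α) = not 1 = 1
not γ = not 2 = 0
not γ = not 2 = 0
not γ iff not γ = 0 iff 0 = 2
γ iff γ = 2 iff 2 = 2
γ iff β = 2 iff 1 = 1
not (γ iff β) = not 1 = 1
(γ iff γ) implies not (γ iff β) = 2 implies 1 = 1
(not γ iff not γ) iff ((γ iff γ) implies not (γ iff β)) = 2 iff 1 = 1
not (β implies α) implies ((not γ iff not γ) iff ((γ iff γ) implies not (γ iff β))) = 1 implies 1 = 1
(not ((β iff β) implies α) or not α) implies (not (β implies α) implies ((not γ iff not γ) iff ((γ iff γ) implies not (γ iff β)))) = 1 implies 1 = 1
((((α iff α) or β) implies (β implies γ)) implies ((β implies not not γ) implies ((α iff (γ iff β)) or (γ or β)))) iff ((not ((β iff β) implies α) or not α) implies (not (β implies α) implies ((not γ iff not γ) iff ((γ iff γ) implies not (γ iff β))))) = 2 iff 1 = 1

1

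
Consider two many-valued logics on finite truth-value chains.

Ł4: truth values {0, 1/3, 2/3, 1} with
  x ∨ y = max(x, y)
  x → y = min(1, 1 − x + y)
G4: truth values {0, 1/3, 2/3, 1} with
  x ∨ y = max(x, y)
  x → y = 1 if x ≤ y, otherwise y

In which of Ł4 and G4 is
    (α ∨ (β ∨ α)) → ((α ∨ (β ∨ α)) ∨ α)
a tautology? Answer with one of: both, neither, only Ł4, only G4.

both

In Ł4: every assignment gives 1 — tautology.
In G4: every assignment gives 1 — tautology.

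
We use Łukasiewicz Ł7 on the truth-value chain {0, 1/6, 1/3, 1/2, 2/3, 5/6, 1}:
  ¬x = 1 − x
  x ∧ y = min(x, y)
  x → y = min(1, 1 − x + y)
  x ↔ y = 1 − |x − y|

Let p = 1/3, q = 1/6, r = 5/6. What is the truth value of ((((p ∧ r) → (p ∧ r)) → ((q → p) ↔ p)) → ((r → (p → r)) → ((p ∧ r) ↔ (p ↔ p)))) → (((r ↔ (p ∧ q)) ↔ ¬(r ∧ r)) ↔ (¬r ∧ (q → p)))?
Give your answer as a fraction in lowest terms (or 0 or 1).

1/3

p ∧ r = 1/3 ∧ 5/6 = 1/3
p ∧ r = 1/3 ∧ 5/6 = 1/3
(p ∧ r) → (p ∧ r) = 1/3 → 1/3 = 1
q → p = 1/6 → 1/3 = 1
(q → p) ↔ p = 1 ↔ 1/3 = 1/3
((p ∧ r) → (p ∧ r)) → ((q → p) ↔ p) = 1 → 1/3 = 1/3
p → r = 1/3 → 5/6 = 1
r → (p → r) = 5/6 → 1 = 1
p ∧ r = 1/3 ∧ 5/6 = 1/3
p ↔ p = 1/3 ↔ 1/3 = 1
(p ∧ r) ↔ (p ↔ p) = 1/3 ↔ 1 = 1/3
(r → (p → r)) → ((p ∧ r) ↔ (p ↔ p)) = 1 → 1/3 = 1/3
(((p ∧ r) → (p ∧ r)) → ((q → p) ↔ p)) → ((r → (p → r)) → ((p ∧ r) ↔ (p ↔ p))) = 1/3 → 1/3 = 1
p ∧ q = 1/3 ∧ 1/6 = 1/6
r ↔ (p ∧ q) = 5/6 ↔ 1/6 = 1/3
r ∧ r = 5/6 ∧ 5/6 = 5/6
¬(r ∧ r) = ¬5/6 = 1/6
(r ↔ (p ∧ q)) ↔ ¬(r ∧ r) = 1/3 ↔ 1/6 = 5/6
¬r = ¬5/6 = 1/6
q → p = 1/6 → 1/3 = 1
¬r ∧ (q → p) = 1/6 ∧ 1 = 1/6
((r ↔ (p ∧ q)) ↔ ¬(r ∧ r)) ↔ (¬r ∧ (q → p)) = 5/6 ↔ 1/6 = 1/3
((((p ∧ r) → (p ∧ r)) → ((q → p) ↔ p)) → ((r → (p → r)) → ((p ∧ r) ↔ (p ↔ p)))) → (((r ↔ (p ∧ q)) ↔ ¬(r ∧ r)) ↔ (¬r ∧ (q → p))) = 1 → 1/3 = 1/3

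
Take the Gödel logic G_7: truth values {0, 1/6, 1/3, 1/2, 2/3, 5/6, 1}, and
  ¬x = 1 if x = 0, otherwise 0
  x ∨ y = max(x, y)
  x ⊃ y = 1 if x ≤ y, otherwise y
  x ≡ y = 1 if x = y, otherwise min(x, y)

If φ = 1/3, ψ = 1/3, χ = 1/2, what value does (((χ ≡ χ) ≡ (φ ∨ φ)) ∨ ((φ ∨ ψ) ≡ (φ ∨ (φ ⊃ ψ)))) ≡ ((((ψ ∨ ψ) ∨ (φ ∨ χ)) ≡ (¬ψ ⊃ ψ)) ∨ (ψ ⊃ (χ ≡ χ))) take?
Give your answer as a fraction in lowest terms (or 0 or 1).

1/3

χ ≡ χ = 1/2 ≡ 1/2 = 1
φ ∨ φ = 1/3 ∨ 1/3 = 1/3
(χ ≡ χ) ≡ (φ ∨ φ) = 1 ≡ 1/3 = 1/3
φ ∨ ψ = 1/3 ∨ 1/3 = 1/3
φ ⊃ ψ = 1/3 ⊃ 1/3 = 1
φ ∨ (φ ⊃ ψ) = 1/3 ∨ 1 = 1
(φ ∨ ψ) ≡ (φ ∨ (φ ⊃ ψ)) = 1/3 ≡ 1 = 1/3
((χ ≡ χ) ≡ (φ ∨ φ)) ∨ ((φ ∨ ψ) ≡ (φ ∨ (φ ⊃ ψ))) = 1/3 ∨ 1/3 = 1/3
ψ ∨ ψ = 1/3 ∨ 1/3 = 1/3
φ ∨ χ = 1/3 ∨ 1/2 = 1/2
(ψ ∨ ψ) ∨ (φ ∨ χ) = 1/3 ∨ 1/2 = 1/2
¬ψ = ¬1/3 = 0
¬ψ ⊃ ψ = 0 ⊃ 1/3 = 1
((ψ ∨ ψ) ∨ (φ ∨ χ)) ≡ (¬ψ ⊃ ψ) = 1/2 ≡ 1 = 1/2
χ ≡ χ = 1/2 ≡ 1/2 = 1
ψ ⊃ (χ ≡ χ) = 1/3 ⊃ 1 = 1
(((ψ ∨ ψ) ∨ (φ ∨ χ)) ≡ (¬ψ ⊃ ψ)) ∨ (ψ ⊃ (χ ≡ χ)) = 1/2 ∨ 1 = 1
(((χ ≡ χ) ≡ (φ ∨ φ)) ∨ ((φ ∨ ψ) ≡ (φ ∨ (φ ⊃ ψ)))) ≡ ((((ψ ∨ ψ) ∨ (φ ∨ χ)) ≡ (¬ψ ⊃ ψ)) ∨ (ψ ⊃ (χ ≡ χ))) = 1/3 ≡ 1 = 1/3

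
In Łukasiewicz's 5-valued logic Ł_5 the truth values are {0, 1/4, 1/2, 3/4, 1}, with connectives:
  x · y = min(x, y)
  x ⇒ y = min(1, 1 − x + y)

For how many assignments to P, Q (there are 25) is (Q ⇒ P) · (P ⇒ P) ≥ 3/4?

value 1: 15 assignments (counts)
value 3/4: 4 assignments (counts)
value 1/2: 3 assignments
value 1/4: 2 assignments
value 0: 1 assignment
So 19 of the 25 assignments meet the threshold.

19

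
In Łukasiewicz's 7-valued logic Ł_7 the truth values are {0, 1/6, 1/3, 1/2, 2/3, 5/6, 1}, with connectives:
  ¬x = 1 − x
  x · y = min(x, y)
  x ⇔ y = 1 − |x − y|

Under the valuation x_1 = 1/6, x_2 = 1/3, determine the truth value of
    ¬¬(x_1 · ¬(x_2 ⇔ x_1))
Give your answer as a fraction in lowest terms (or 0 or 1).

1/6

x_2 ⇔ x_1 = 1/3 ⇔ 1/6 = 5/6
¬(x_2 ⇔ x_1) = ¬5/6 = 1/6
x_1 · ¬(x_2 ⇔ x_1) = 1/6 · 1/6 = 1/6
¬(x_1 · ¬(x_2 ⇔ x_1)) = ¬1/6 = 5/6
¬¬(x_1 · ¬(x_2 ⇔ x_1)) = ¬5/6 = 1/6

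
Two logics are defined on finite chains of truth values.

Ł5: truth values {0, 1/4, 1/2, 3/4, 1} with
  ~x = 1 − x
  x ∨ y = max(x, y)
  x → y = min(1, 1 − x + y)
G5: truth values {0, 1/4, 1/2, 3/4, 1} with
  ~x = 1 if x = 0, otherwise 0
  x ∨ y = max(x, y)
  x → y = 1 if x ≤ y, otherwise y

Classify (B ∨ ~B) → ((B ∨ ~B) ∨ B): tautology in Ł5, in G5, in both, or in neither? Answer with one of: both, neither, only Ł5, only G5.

both

In Ł5: every assignment gives 1 — tautology.
In G5: every assignment gives 1 — tautology.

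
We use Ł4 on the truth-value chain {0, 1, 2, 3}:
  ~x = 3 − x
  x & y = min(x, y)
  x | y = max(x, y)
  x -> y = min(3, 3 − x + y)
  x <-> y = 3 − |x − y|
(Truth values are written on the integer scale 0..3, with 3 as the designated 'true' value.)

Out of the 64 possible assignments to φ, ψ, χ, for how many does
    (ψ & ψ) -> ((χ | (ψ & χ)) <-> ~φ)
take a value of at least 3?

44

value 3: 44 assignments (counts)
value 2: 12 assignments
value 1: 6 assignments
value 0: 2 assignments
So 44 of the 64 assignments meet the threshold.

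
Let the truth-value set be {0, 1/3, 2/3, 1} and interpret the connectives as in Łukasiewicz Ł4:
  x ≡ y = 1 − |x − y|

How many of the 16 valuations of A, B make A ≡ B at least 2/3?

A = 0, B = 0 ↦ 1  ≥
A = 0, B = 1/3 ↦ 2/3  ≥
A = 0, B = 2/3 ↦ 1/3  <
A = 0, B = 1 ↦ 0  <
A = 1/3, B = 0 ↦ 2/3  ≥
A = 1/3, B = 1/3 ↦ 1  ≥
A = 1/3, B = 2/3 ↦ 2/3  ≥
A = 1/3, B = 1 ↦ 1/3  <
A = 2/3, B = 0 ↦ 1/3  <
A = 2/3, B = 1/3 ↦ 2/3  ≥
A = 2/3, B = 2/3 ↦ 1  ≥
A = 2/3, B = 1 ↦ 2/3  ≥
A = 1, B = 0 ↦ 0  <
A = 1, B = 1/3 ↦ 1/3  <
A = 1, B = 2/3 ↦ 2/3  ≥
A = 1, B = 1 ↦ 1  ≥
So 10 of the 16 assignments meet the threshold.

10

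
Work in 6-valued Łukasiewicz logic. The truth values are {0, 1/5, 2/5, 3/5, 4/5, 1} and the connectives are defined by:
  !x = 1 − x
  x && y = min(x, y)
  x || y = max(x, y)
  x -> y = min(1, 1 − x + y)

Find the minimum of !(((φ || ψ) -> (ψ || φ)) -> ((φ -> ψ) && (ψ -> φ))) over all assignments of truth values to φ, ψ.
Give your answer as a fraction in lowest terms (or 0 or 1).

Take φ = 0, ψ = 0:
φ || ψ = 0 || 0 = 0
ψ || φ = 0 || 0 = 0
(φ || ψ) -> (ψ || φ) = 0 -> 0 = 1
φ -> ψ = 0 -> 0 = 1
ψ -> φ = 0 -> 0 = 1
(φ -> ψ) && (ψ -> φ) = 1 && 1 = 1
((φ || ψ) -> (ψ || φ)) -> ((φ -> ψ) && (ψ -> φ)) = 1 -> 1 = 1
!(((φ || ψ) -> (ψ || φ)) -> ((φ -> ψ) && (ψ -> φ))) = !1 = 0
No assignment yields a value below 0, so this is the minimum.

0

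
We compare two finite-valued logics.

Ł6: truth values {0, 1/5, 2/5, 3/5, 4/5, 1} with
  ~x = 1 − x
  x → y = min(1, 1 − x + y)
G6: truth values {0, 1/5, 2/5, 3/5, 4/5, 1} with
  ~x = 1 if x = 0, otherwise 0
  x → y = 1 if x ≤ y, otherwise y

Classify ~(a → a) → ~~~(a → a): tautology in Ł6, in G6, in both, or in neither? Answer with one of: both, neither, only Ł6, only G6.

In Ł6: every assignment gives 1 — tautology.
In G6: every assignment gives 1 — tautology.

both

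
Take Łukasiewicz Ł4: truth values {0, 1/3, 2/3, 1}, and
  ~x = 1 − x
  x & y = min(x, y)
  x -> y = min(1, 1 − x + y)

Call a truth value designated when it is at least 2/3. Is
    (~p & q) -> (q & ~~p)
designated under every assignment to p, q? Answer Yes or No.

Counterexample: take p = 0, q = 2/3.
~p = ~0 = 1
~p & q = 1 & 2/3 = 2/3
~p = ~0 = 1
~~p = ~1 = 0
q & ~~p = 2/3 & 0 = 0
(~p & q) -> (q & ~~p) = 2/3 -> 0 = 1/3
This gives 1/3, which is below 2/3.

No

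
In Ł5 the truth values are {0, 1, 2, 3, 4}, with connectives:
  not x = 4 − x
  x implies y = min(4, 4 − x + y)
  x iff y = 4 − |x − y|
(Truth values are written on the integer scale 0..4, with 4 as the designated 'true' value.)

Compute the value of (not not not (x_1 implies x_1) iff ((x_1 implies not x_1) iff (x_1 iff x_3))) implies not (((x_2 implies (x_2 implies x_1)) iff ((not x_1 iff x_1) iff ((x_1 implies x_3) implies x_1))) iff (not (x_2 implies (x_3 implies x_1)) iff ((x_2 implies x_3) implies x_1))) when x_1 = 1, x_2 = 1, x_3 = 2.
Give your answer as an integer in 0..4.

x_1 implies x_1 = 1 implies 1 = 4
not (x_1 implies x_1) = not 4 = 0
not not (x_1 implies x_1) = not 0 = 4
not not not (x_1 implies x_1) = not 4 = 0
not x_1 = not 1 = 3
x_1 implies not x_1 = 1 implies 3 = 4
x_1 iff x_3 = 1 iff 2 = 3
(x_1 implies not x_1) iff (x_1 iff x_3) = 4 iff 3 = 3
not not not (x_1 implies x_1) iff ((x_1 implies not x_1) iff (x_1 iff x_3)) = 0 iff 3 = 1
x_2 implies x_1 = 1 implies 1 = 4
x_2 implies (x_2 implies x_1) = 1 implies 4 = 4
not x_1 = not 1 = 3
not x_1 iff x_1 = 3 iff 1 = 2
x_1 implies x_3 = 1 implies 2 = 4
(x_1 implies x_3) implies x_1 = 4 implies 1 = 1
(not x_1 iff x_1) iff ((x_1 implies x_3) implies x_1) = 2 iff 1 = 3
(x_2 implies (x_2 implies x_1)) iff ((not x_1 iff x_1) iff ((x_1 implies x_3) implies x_1)) = 4 iff 3 = 3
x_3 implies x_1 = 2 implies 1 = 3
x_2 implies (x_3 implies x_1) = 1 implies 3 = 4
not (x_2 implies (x_3 implies x_1)) = not 4 = 0
x_2 implies x_3 = 1 implies 2 = 4
(x_2 implies x_3) implies x_1 = 4 implies 1 = 1
not (x_2 implies (x_3 implies x_1)) iff ((x_2 implies x_3) implies x_1) = 0 iff 1 = 3
((x_2 implies (x_2 implies x_1)) iff ((not x_1 iff x_1) iff ((x_1 implies x_3) implies x_1))) iff (not (x_2 implies (x_3 implies x_1)) iff ((x_2 implies x_3) implies x_1)) = 3 iff 3 = 4
not (((x_2 implies (x_2 implies x_1)) iff ((not x_1 iff x_1) iff ((x_1 implies x_3) implies x_1))) iff (not (x_2 implies (x_3 implies x_1)) iff ((x_2 implies x_3) implies x_1))) = not 4 = 0
(not not not (x_1 implies x_1) iff ((x_1 implies not x_1) iff (x_1 iff x_3))) implies not (((x_2 implies (x_2 implies x_1)) iff ((not x_1 iff x_1) iff ((x_1 implies x_3) implies x_1))) iff (not (x_2 implies (x_3 implies x_1)) iff ((x_2 implies x_3) implies x_1))) = 1 implies 0 = 3

3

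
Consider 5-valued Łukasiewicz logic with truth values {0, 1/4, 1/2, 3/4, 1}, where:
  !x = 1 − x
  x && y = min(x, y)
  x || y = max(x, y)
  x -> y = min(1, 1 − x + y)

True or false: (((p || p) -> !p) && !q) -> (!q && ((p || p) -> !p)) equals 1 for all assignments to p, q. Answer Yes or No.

At p = 1/4, q = 1/2, for instance:
p || p = 1/4 || 1/4 = 1/4
!p = !1/4 = 3/4
(p || p) -> !p = 1/4 -> 3/4 = 1
!q = !1/2 = 1/2
((p || p) -> !p) && !q = 1 && 1/2 = 1/2
!q && ((p || p) -> !p) = 1/2 && 1 = 1/2
(((p || p) -> !p) && !q) -> (!q && ((p || p) -> !p)) = 1/2 -> 1/2 = 1
and checking the remaining 24 assignments likewise gives ≥ 1 in every case.

Yes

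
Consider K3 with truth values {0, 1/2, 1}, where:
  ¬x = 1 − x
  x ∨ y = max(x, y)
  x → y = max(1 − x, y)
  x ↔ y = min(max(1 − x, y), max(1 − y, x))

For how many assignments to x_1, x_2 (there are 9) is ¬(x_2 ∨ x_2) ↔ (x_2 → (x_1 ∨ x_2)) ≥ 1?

3

x_1 = 0, x_2 = 0 ↦ 1  ≥
x_1 = 0, x_2 = 1/2 ↦ 1/2  <
x_1 = 0, x_2 = 1 ↦ 0  <
x_1 = 1/2, x_2 = 0 ↦ 1  ≥
x_1 = 1/2, x_2 = 1/2 ↦ 1/2  <
x_1 = 1/2, x_2 = 1 ↦ 0  <
x_1 = 1, x_2 = 0 ↦ 1  ≥
x_1 = 1, x_2 = 1/2 ↦ 1/2  <
x_1 = 1, x_2 = 1 ↦ 0  <
So 3 of the 9 assignments meet the threshold.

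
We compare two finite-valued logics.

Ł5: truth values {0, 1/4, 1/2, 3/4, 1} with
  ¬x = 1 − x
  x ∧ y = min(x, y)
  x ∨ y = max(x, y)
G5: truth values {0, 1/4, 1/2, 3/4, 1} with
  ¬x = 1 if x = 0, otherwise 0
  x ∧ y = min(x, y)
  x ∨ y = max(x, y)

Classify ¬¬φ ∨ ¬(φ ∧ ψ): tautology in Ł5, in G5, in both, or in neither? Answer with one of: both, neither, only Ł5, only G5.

only G5

In Ł5: at φ = 1/4, ψ = 1/4 the value is 3/4 — not a tautology.
In G5: every assignment gives 1 — tautology.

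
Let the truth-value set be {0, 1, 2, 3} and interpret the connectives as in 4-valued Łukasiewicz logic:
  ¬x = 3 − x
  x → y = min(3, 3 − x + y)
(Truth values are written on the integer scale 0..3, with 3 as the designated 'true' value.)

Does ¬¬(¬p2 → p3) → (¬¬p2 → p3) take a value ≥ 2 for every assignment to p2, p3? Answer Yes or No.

Counterexample: take p2 = 3, p3 = 0.
¬p2 = ¬3 = 0
¬p2 → p3 = 0 → 0 = 3
¬(¬p2 → p3) = ¬3 = 0
¬¬(¬p2 → p3) = ¬0 = 3
¬p2 = ¬3 = 0
¬¬p2 = ¬0 = 3
¬¬p2 → p3 = 3 → 0 = 0
¬¬(¬p2 → p3) → (¬¬p2 → p3) = 3 → 0 = 0
This gives 0, which is below 2.

No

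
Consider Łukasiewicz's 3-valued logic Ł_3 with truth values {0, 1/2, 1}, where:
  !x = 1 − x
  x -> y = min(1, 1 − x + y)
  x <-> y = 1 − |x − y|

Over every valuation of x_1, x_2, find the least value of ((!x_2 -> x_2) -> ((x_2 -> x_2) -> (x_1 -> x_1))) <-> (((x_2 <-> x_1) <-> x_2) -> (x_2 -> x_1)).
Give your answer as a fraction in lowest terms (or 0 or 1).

Take x_1 = 0, x_2 = 1/2:
!x_2 = !1/2 = 1/2
!x_2 -> x_2 = 1/2 -> 1/2 = 1
x_2 -> x_2 = 1/2 -> 1/2 = 1
x_1 -> x_1 = 0 -> 0 = 1
(x_2 -> x_2) -> (x_1 -> x_1) = 1 -> 1 = 1
(!x_2 -> x_2) -> ((x_2 -> x_2) -> (x_1 -> x_1)) = 1 -> 1 = 1
x_2 <-> x_1 = 1/2 <-> 0 = 1/2
(x_2 <-> x_1) <-> x_2 = 1/2 <-> 1/2 = 1
x_2 -> x_1 = 1/2 -> 0 = 1/2
((x_2 <-> x_1) <-> x_2) -> (x_2 -> x_1) = 1 -> 1/2 = 1/2
((!x_2 -> x_2) -> ((x_2 -> x_2) -> (x_1 -> x_1))) <-> (((x_2 <-> x_1) <-> x_2) -> (x_2 -> x_1)) = 1 <-> 1/2 = 1/2
No assignment yields a value below 1/2, so this is the minimum.

1/2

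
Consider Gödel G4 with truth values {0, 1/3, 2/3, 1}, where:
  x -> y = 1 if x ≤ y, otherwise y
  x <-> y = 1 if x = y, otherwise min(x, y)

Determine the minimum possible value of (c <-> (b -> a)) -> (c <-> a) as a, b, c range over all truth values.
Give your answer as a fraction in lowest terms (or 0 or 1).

0

Take a = 0, b = 0, c = 1/3:
b -> a = 0 -> 0 = 1
c <-> (b -> a) = 1/3 <-> 1 = 1/3
c <-> a = 1/3 <-> 0 = 0
(c <-> (b -> a)) -> (c <-> a) = 1/3 -> 0 = 0
No assignment yields a value below 0, so this is the minimum.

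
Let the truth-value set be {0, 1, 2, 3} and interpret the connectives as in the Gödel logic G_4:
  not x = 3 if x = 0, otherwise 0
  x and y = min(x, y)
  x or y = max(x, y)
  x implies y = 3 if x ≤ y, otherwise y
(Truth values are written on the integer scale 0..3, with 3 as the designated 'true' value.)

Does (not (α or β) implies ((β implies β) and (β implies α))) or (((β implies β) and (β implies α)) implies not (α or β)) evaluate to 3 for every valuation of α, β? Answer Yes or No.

α = 0, β = 0 ↦ 3
α = 0, β = 1 ↦ 3
α = 0, β = 2 ↦ 3
α = 0, β = 3 ↦ 3
α = 1, β = 0 ↦ 3
α = 1, β = 1 ↦ 3
α = 1, β = 2 ↦ 3
α = 1, β = 3 ↦ 3
α = 2, β = 0 ↦ 3
α = 2, β = 1 ↦ 3
α = 2, β = 2 ↦ 3
α = 2, β = 3 ↦ 3
α = 3, β = 0 ↦ 3
α = 3, β = 1 ↦ 3
α = 3, β = 2 ↦ 3
α = 3, β = 3 ↦ 3
Every assignment gives a value ≥ 3.

Yes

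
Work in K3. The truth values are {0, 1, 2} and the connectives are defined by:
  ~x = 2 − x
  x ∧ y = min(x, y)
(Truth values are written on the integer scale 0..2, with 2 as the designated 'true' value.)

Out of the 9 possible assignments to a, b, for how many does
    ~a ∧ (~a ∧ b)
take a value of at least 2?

a = 0, b = 0 ↦ 0  <
a = 0, b = 1 ↦ 1  <
a = 0, b = 2 ↦ 2  ≥
a = 1, b = 0 ↦ 0  <
a = 1, b = 1 ↦ 1  <
a = 1, b = 2 ↦ 1  <
a = 2, b = 0 ↦ 0  <
a = 2, b = 1 ↦ 0  <
a = 2, b = 2 ↦ 0  <
So 1 of the 9 assignments meets the threshold.

1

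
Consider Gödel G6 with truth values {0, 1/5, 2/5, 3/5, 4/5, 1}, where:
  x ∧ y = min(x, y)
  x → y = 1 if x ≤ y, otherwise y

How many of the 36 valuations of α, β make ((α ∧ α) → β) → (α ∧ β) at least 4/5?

18

value 1: 16 assignments (counts)
value 4/5: 2 assignments (counts)
value 3/5: 3 assignments
value 2/5: 4 assignments
value 1/5: 5 assignments
value 0: 6 assignments
So 18 of the 36 assignments meet the threshold.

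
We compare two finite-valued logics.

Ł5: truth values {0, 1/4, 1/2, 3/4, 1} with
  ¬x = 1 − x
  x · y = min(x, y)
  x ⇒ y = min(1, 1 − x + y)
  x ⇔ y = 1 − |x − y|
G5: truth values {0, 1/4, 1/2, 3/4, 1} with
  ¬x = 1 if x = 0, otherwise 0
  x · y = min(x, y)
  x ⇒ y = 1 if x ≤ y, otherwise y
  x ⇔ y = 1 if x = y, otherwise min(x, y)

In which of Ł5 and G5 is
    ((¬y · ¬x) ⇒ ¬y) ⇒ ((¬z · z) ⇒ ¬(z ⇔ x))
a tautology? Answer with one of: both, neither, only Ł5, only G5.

only G5

In Ł5: at x = 1/4, y = 0, z = 1/4 the value is 3/4 — not a tautology.
In G5: every assignment gives 1 — tautology.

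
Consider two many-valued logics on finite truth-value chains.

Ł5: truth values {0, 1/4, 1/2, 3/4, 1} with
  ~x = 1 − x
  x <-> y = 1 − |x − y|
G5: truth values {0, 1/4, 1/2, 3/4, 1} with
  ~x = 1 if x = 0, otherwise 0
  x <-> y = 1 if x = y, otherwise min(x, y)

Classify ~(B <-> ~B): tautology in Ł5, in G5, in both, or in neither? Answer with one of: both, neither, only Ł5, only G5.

In Ł5: at B = 1/4 the value is 1/2 — not a tautology.
In G5: every assignment gives 1 — tautology.

only G5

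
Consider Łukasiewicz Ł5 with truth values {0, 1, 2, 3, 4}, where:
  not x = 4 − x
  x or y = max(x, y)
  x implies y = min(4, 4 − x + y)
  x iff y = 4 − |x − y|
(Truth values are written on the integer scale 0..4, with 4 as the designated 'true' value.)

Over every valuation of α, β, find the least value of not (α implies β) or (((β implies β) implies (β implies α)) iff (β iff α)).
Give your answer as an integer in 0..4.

Take α = 2, β = 0:
α implies β = 2 implies 0 = 2
not (α implies β) = not 2 = 2
β implies β = 0 implies 0 = 4
β implies α = 0 implies 2 = 4
(β implies β) implies (β implies α) = 4 implies 4 = 4
β iff α = 0 iff 2 = 2
((β implies β) implies (β implies α)) iff (β iff α) = 4 iff 2 = 2
not (α implies β) or (((β implies β) implies (β implies α)) iff (β iff α)) = 2 or 2 = 2
No assignment yields a value below 2, so this is the minimum.

2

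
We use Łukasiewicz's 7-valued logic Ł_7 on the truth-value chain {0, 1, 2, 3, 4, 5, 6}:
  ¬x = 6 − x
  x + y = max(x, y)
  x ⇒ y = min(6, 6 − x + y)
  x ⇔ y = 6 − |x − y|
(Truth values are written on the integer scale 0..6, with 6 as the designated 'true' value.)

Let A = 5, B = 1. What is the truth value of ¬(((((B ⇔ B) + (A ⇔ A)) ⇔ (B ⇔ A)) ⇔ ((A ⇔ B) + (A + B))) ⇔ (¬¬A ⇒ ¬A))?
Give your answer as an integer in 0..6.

B ⇔ B = 1 ⇔ 1 = 6
A ⇔ A = 5 ⇔ 5 = 6
(B ⇔ B) + (A ⇔ A) = 6 + 6 = 6
B ⇔ A = 1 ⇔ 5 = 2
((B ⇔ B) + (A ⇔ A)) ⇔ (B ⇔ A) = 6 ⇔ 2 = 2
A ⇔ B = 5 ⇔ 1 = 2
A + B = 5 + 1 = 5
(A ⇔ B) + (A + B) = 2 + 5 = 5
(((B ⇔ B) + (A ⇔ A)) ⇔ (B ⇔ A)) ⇔ ((A ⇔ B) + (A + B)) = 2 ⇔ 5 = 3
¬A = ¬5 = 1
¬¬A = ¬1 = 5
¬A = ¬5 = 1
¬¬A ⇒ ¬A = 5 ⇒ 1 = 2
((((B ⇔ B) + (A ⇔ A)) ⇔ (B ⇔ A)) ⇔ ((A ⇔ B) + (A + B))) ⇔ (¬¬A ⇒ ¬A) = 3 ⇔ 2 = 5
¬(((((B ⇔ B) + (A ⇔ A)) ⇔ (B ⇔ A)) ⇔ ((A ⇔ B) + (A + B))) ⇔ (¬¬A ⇒ ¬A)) = ¬5 = 1

1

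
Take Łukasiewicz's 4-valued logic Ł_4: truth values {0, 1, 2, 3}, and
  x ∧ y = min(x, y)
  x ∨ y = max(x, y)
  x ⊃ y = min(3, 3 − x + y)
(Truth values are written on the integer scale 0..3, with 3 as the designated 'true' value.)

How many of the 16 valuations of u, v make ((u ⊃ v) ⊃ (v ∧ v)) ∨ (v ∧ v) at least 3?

u = 0, v = 0 ↦ 0  <
u = 0, v = 1 ↦ 1  <
u = 0, v = 2 ↦ 2  <
u = 0, v = 3 ↦ 3  ≥
u = 1, v = 0 ↦ 1  <
u = 1, v = 1 ↦ 1  <
u = 1, v = 2 ↦ 2  <
u = 1, v = 3 ↦ 3  ≥
u = 2, v = 0 ↦ 2  <
u = 2, v = 1 ↦ 2  <
u = 2, v = 2 ↦ 2  <
u = 2, v = 3 ↦ 3  ≥
u = 3, v = 0 ↦ 3  ≥
u = 3, v = 1 ↦ 3  ≥
u = 3, v = 2 ↦ 3  ≥
u = 3, v = 3 ↦ 3  ≥
So 7 of the 16 assignments meet the threshold.

7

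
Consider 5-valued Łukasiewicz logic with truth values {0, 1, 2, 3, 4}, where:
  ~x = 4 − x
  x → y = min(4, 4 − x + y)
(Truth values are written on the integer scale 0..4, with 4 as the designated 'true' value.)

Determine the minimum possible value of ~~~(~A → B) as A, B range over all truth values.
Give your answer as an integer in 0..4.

Take A = 0, B = 4:
~A = ~0 = 4
~A → B = 4 → 4 = 4
~(~A → B) = ~4 = 0
~~(~A → B) = ~0 = 4
~~~(~A → B) = ~4 = 0
No assignment yields a value below 0, so this is the minimum.

0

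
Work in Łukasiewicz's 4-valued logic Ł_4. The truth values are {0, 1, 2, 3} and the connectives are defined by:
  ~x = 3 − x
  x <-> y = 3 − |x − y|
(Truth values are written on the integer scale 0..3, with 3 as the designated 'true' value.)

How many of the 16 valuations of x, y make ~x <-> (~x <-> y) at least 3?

5

x = 0, y = 0 ↦ 0  <
x = 0, y = 1 ↦ 1  <
x = 0, y = 2 ↦ 2  <
x = 0, y = 3 ↦ 3  ≥
x = 1, y = 0 ↦ 2  <
x = 1, y = 1 ↦ 3  ≥
x = 1, y = 2 ↦ 2  <
x = 1, y = 3 ↦ 3  ≥
x = 2, y = 0 ↦ 2  <
x = 2, y = 1 ↦ 1  <
x = 2, y = 2 ↦ 2  <
x = 2, y = 3 ↦ 3  ≥
x = 3, y = 0 ↦ 0  <
x = 3, y = 1 ↦ 1  <
x = 3, y = 2 ↦ 2  <
x = 3, y = 3 ↦ 3  ≥
So 5 of the 16 assignments meet the threshold.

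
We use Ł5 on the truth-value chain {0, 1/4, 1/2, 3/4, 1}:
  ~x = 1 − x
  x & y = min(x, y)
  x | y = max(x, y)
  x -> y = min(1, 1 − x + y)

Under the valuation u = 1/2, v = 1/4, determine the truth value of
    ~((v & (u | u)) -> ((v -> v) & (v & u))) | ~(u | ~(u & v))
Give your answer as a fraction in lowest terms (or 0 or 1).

1/4

u | u = 1/2 | 1/2 = 1/2
v & (u | u) = 1/4 & 1/2 = 1/4
v -> v = 1/4 -> 1/4 = 1
v & u = 1/4 & 1/2 = 1/4
(v -> v) & (v & u) = 1 & 1/4 = 1/4
(v & (u | u)) -> ((v -> v) & (v & u)) = 1/4 -> 1/4 = 1
~((v & (u | u)) -> ((v -> v) & (v & u))) = ~1 = 0
u & v = 1/2 & 1/4 = 1/4
~(u & v) = ~1/4 = 3/4
u | ~(u & v) = 1/2 | 3/4 = 3/4
~(u | ~(u & v)) = ~3/4 = 1/4
~((v & (u | u)) -> ((v -> v) & (v & u))) | ~(u | ~(u & v)) = 0 | 1/4 = 1/4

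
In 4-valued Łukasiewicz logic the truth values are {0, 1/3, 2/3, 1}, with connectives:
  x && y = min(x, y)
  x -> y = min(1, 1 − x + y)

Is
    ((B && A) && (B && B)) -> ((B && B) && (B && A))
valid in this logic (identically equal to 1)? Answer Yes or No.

Yes

A = 0, B = 0 ↦ 1
A = 0, B = 1/3 ↦ 1
A = 0, B = 2/3 ↦ 1
A = 0, B = 1 ↦ 1
A = 1/3, B = 0 ↦ 1
A = 1/3, B = 1/3 ↦ 1
A = 1/3, B = 2/3 ↦ 1
A = 1/3, B = 1 ↦ 1
A = 2/3, B = 0 ↦ 1
A = 2/3, B = 1/3 ↦ 1
A = 2/3, B = 2/3 ↦ 1
A = 2/3, B = 1 ↦ 1
A = 1, B = 0 ↦ 1
A = 1, B = 1/3 ↦ 1
A = 1, B = 2/3 ↦ 1
A = 1, B = 1 ↦ 1
Every assignment gives a value ≥ 1.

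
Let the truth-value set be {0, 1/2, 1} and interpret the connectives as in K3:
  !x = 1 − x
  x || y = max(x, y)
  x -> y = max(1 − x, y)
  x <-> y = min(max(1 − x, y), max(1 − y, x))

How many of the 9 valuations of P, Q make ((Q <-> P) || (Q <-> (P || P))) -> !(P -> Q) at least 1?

P = 0, Q = 0 ↦ 0  <
P = 0, Q = 1/2 ↦ 1/2  <
P = 0, Q = 1 ↦ 1  ≥
P = 1/2, Q = 0 ↦ 1/2  <
P = 1/2, Q = 1/2 ↦ 1/2  <
P = 1/2, Q = 1 ↦ 1/2  <
P = 1, Q = 0 ↦ 1  ≥
P = 1, Q = 1/2 ↦ 1/2  <
P = 1, Q = 1 ↦ 0  <
So 2 of the 9 assignments meet the threshold.

2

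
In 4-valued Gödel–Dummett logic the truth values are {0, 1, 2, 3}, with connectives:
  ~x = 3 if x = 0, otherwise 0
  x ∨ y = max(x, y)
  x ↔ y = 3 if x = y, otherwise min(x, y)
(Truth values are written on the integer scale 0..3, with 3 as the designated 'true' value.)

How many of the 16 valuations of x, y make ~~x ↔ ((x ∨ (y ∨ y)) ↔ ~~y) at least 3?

x = 0, y = 0 ↦ 0  <
x = 0, y = 1 ↦ 0  <
x = 0, y = 2 ↦ 0  <
x = 0, y = 3 ↦ 0  <
x = 1, y = 0 ↦ 0  <
x = 1, y = 1 ↦ 1  <
x = 1, y = 2 ↦ 2  <
x = 1, y = 3 ↦ 3  ≥
x = 2, y = 0 ↦ 0  <
x = 2, y = 1 ↦ 2  <
x = 2, y = 2 ↦ 2  <
x = 2, y = 3 ↦ 3  ≥
x = 3, y = 0 ↦ 0  <
x = 3, y = 1 ↦ 3  ≥
x = 3, y = 2 ↦ 3  ≥
x = 3, y = 3 ↦ 3  ≥
So 5 of the 16 assignments meet the threshold.

5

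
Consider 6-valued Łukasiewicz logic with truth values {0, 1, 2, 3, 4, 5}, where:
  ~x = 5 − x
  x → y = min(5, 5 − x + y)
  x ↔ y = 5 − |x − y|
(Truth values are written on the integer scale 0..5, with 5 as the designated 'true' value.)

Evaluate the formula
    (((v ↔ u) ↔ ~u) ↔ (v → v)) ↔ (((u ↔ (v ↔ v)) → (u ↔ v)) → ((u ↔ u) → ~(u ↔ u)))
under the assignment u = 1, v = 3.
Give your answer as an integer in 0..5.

1

v ↔ u = 3 ↔ 1 = 3
~u = ~1 = 4
(v ↔ u) ↔ ~u = 3 ↔ 4 = 4
v → v = 3 → 3 = 5
((v ↔ u) ↔ ~u) ↔ (v → v) = 4 ↔ 5 = 4
v ↔ v = 3 ↔ 3 = 5
u ↔ (v ↔ v) = 1 ↔ 5 = 1
u ↔ v = 1 ↔ 3 = 3
(u ↔ (v ↔ v)) → (u ↔ v) = 1 → 3 = 5
u ↔ u = 1 ↔ 1 = 5
u ↔ u = 1 ↔ 1 = 5
~(u ↔ u) = ~5 = 0
(u ↔ u) → ~(u ↔ u) = 5 → 0 = 0
((u ↔ (v ↔ v)) → (u ↔ v)) → ((u ↔ u) → ~(u ↔ u)) = 5 → 0 = 0
(((v ↔ u) ↔ ~u) ↔ (v → v)) ↔ (((u ↔ (v ↔ v)) → (u ↔ v)) → ((u ↔ u) → ~(u ↔ u))) = 4 ↔ 0 = 1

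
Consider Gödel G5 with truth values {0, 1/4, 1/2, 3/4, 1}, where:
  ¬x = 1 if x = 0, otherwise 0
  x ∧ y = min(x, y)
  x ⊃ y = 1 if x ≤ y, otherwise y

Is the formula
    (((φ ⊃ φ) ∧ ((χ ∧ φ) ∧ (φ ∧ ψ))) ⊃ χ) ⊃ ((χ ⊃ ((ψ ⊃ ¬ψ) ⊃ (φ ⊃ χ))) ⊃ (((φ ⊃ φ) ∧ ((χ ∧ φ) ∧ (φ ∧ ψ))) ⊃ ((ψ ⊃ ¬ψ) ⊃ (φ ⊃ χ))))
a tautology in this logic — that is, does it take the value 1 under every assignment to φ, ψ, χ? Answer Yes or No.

Yes

At φ = 1, ψ = 0, χ = 1/2, for instance:
φ ⊃ φ = 1 ⊃ 1 = 1
χ ∧ φ = 1/2 ∧ 1 = 1/2
φ ∧ ψ = 1 ∧ 0 = 0
(χ ∧ φ) ∧ (φ ∧ ψ) = 1/2 ∧ 0 = 0
(φ ⊃ φ) ∧ ((χ ∧ φ) ∧ (φ ∧ ψ)) = 1 ∧ 0 = 0
((φ ⊃ φ) ∧ ((χ ∧ φ) ∧ (φ ∧ ψ))) ⊃ χ = 0 ⊃ 1/2 = 1
¬ψ = ¬0 = 1
ψ ⊃ ¬ψ = 0 ⊃ 1 = 1
φ ⊃ χ = 1 ⊃ 1/2 = 1/2
(ψ ⊃ ¬ψ) ⊃ (φ ⊃ χ) = 1 ⊃ 1/2 = 1/2
χ ⊃ ((ψ ⊃ ¬ψ) ⊃ (φ ⊃ χ)) = 1/2 ⊃ 1/2 = 1
((φ ⊃ φ) ∧ ((χ ∧ φ) ∧ (φ ∧ ψ))) ⊃ ((ψ ⊃ ¬ψ) ⊃ (φ ⊃ χ)) = 0 ⊃ 1/2 = 1
(χ ⊃ ((ψ ⊃ ¬ψ) ⊃ (φ ⊃ χ))) ⊃ (((φ ⊃ φ) ∧ ((χ ∧ φ) ∧ (φ ∧ ψ))) ⊃ ((ψ ⊃ ¬ψ) ⊃ (φ ⊃ χ))) = 1 ⊃ 1 = 1
(((φ ⊃ φ) ∧ ((χ ∧ φ) ∧ (φ ∧ ψ))) ⊃ χ) ⊃ ((χ ⊃ ((ψ ⊃ ¬ψ) ⊃ (φ ⊃ χ))) ⊃ (((φ ⊃ φ) ∧ ((χ ∧ φ) ∧ (φ ∧ ψ))) ⊃ ((ψ ⊃ ¬ψ) ⊃ (φ ⊃ χ)))) = 1 ⊃ 1 = 1
and checking the remaining 124 assignments likewise gives ≥ 1 in every case.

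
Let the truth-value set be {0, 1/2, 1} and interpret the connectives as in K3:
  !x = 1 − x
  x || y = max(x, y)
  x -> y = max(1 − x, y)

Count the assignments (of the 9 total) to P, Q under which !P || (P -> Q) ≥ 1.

5

P = 0, Q = 0 ↦ 1  ≥
P = 0, Q = 1/2 ↦ 1  ≥
P = 0, Q = 1 ↦ 1  ≥
P = 1/2, Q = 0 ↦ 1/2  <
P = 1/2, Q = 1/2 ↦ 1/2  <
P = 1/2, Q = 1 ↦ 1  ≥
P = 1, Q = 0 ↦ 0  <
P = 1, Q = 1/2 ↦ 1/2  <
P = 1, Q = 1 ↦ 1  ≥
So 5 of the 9 assignments meet the threshold.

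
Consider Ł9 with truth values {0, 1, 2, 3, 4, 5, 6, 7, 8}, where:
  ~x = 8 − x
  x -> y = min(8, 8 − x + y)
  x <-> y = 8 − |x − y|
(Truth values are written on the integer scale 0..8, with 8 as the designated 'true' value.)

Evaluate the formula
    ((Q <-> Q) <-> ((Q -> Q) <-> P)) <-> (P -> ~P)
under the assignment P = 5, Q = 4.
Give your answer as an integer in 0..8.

7

Q <-> Q = 4 <-> 4 = 8
Q -> Q = 4 -> 4 = 8
(Q -> Q) <-> P = 8 <-> 5 = 5
(Q <-> Q) <-> ((Q -> Q) <-> P) = 8 <-> 5 = 5
~P = ~5 = 3
P -> ~P = 5 -> 3 = 6
((Q <-> Q) <-> ((Q -> Q) <-> P)) <-> (P -> ~P) = 5 <-> 6 = 7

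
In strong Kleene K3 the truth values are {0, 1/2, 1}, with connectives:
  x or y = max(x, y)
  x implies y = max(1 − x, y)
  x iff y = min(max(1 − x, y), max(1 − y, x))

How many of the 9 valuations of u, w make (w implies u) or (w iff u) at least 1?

5

u = 0, w = 0 ↦ 1  ≥
u = 0, w = 1/2 ↦ 1/2  <
u = 0, w = 1 ↦ 0  <
u = 1/2, w = 0 ↦ 1  ≥
u = 1/2, w = 1/2 ↦ 1/2  <
u = 1/2, w = 1 ↦ 1/2  <
u = 1, w = 0 ↦ 1  ≥
u = 1, w = 1/2 ↦ 1  ≥
u = 1, w = 1 ↦ 1  ≥
So 5 of the 9 assignments meet the threshold.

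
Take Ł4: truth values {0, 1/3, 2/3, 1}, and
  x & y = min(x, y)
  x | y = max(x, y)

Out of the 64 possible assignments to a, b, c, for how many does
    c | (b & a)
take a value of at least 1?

value 1: 19 assignments (counts)
value 2/3: 21 assignments
value 1/3: 17 assignments
value 0: 7 assignments
So 19 of the 64 assignments meet the threshold.

19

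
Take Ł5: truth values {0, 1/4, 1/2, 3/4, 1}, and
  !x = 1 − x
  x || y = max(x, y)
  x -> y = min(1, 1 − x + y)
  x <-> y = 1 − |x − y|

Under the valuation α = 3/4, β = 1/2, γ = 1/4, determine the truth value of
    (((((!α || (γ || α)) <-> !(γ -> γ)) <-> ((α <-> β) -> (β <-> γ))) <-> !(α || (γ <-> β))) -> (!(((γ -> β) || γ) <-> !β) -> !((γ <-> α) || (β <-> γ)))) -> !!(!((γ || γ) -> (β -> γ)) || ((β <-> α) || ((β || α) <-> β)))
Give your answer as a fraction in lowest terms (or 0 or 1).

!α = !3/4 = 1/4
γ || α = 1/4 || 3/4 = 3/4
!α || (γ || α) = 1/4 || 3/4 = 3/4
γ -> γ = 1/4 -> 1/4 = 1
!(γ -> γ) = !1 = 0
(!α || (γ || α)) <-> !(γ -> γ) = 3/4 <-> 0 = 1/4
α <-> β = 3/4 <-> 1/2 = 3/4
β <-> γ = 1/2 <-> 1/4 = 3/4
(α <-> β) -> (β <-> γ) = 3/4 -> 3/4 = 1
((!α || (γ || α)) <-> !(γ -> γ)) <-> ((α <-> β) -> (β <-> γ)) = 1/4 <-> 1 = 1/4
γ <-> β = 1/4 <-> 1/2 = 3/4
α || (γ <-> β) = 3/4 || 3/4 = 3/4
!(α || (γ <-> β)) = !3/4 = 1/4
(((!α || (γ || α)) <-> !(γ -> γ)) <-> ((α <-> β) -> (β <-> γ))) <-> !(α || (γ <-> β)) = 1/4 <-> 1/4 = 1
γ -> β = 1/4 -> 1/2 = 1
(γ -> β) || γ = 1 || 1/4 = 1
!β = !1/2 = 1/2
((γ -> β) || γ) <-> !β = 1 <-> 1/2 = 1/2
!(((γ -> β) || γ) <-> !β) = !1/2 = 1/2
γ <-> α = 1/4 <-> 3/4 = 1/2
β <-> γ = 1/2 <-> 1/4 = 3/4
(γ <-> α) || (β <-> γ) = 1/2 || 3/4 = 3/4
!((γ <-> α) || (β <-> γ)) = !3/4 = 1/4
!(((γ -> β) || γ) <-> !β) -> !((γ <-> α) || (β <-> γ)) = 1/2 -> 1/4 = 3/4
((((!α || (γ || α)) <-> !(γ -> γ)) <-> ((α <-> β) -> (β <-> γ))) <-> !(α || (γ <-> β))) -> (!(((γ -> β) || γ) <-> !β) -> !((γ <-> α) || (β <-> γ))) = 1 -> 3/4 = 3/4
γ || γ = 1/4 || 1/4 = 1/4
β -> γ = 1/2 -> 1/4 = 3/4
(γ || γ) -> (β -> γ) = 1/4 -> 3/4 = 1
!((γ || γ) -> (β -> γ)) = !1 = 0
β <-> α = 1/2 <-> 3/4 = 3/4
β || α = 1/2 || 3/4 = 3/4
(β || α) <-> β = 3/4 <-> 1/2 = 3/4
(β <-> α) || ((β || α) <-> β) = 3/4 || 3/4 = 3/4
!((γ || γ) -> (β -> γ)) || ((β <-> α) || ((β || α) <-> β)) = 0 || 3/4 = 3/4
!(!((γ || γ) -> (β -> γ)) || ((β <-> α) || ((β || α) <-> β))) = !3/4 = 1/4
!!(!((γ || γ) -> (β -> γ)) || ((β <-> α) || ((β || α) <-> β))) = !1/4 = 3/4
(((((!α || (γ || α)) <-> !(γ -> γ)) <-> ((α <-> β) -> (β <-> γ))) <-> !(α || (γ <-> β))) -> (!(((γ -> β) || γ) <-> !β) -> !((γ <-> α) || (β <-> γ)))) -> !!(!((γ || γ) -> (β -> γ)) || ((β <-> α) || ((β || α) <-> β))) = 3/4 -> 3/4 = 1

1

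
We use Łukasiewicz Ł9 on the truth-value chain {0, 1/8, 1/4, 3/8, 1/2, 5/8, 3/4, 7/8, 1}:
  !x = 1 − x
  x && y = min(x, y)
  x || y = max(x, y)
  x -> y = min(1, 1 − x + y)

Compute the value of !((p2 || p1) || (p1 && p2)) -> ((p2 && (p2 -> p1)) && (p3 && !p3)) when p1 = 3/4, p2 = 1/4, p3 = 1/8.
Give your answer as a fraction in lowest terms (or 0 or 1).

p2 || p1 = 1/4 || 3/4 = 3/4
p1 && p2 = 3/4 && 1/4 = 1/4
(p2 || p1) || (p1 && p2) = 3/4 || 1/4 = 3/4
!((p2 || p1) || (p1 && p2)) = !3/4 = 1/4
p2 -> p1 = 1/4 -> 3/4 = 1
p2 && (p2 -> p1) = 1/4 && 1 = 1/4
!p3 = !1/8 = 7/8
p3 && !p3 = 1/8 && 7/8 = 1/8
(p2 && (p2 -> p1)) && (p3 && !p3) = 1/4 && 1/8 = 1/8
!((p2 || p1) || (p1 && p2)) -> ((p2 && (p2 -> p1)) && (p3 && !p3)) = 1/4 -> 1/8 = 7/8

7/8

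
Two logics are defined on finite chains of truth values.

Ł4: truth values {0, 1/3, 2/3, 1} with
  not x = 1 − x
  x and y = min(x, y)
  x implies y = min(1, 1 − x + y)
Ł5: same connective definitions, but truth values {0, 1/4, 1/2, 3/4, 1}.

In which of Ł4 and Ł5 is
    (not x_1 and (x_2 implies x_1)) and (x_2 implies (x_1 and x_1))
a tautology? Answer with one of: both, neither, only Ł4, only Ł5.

In Ł4: at x_1 = 0, x_2 = 1/3 the value is 2/3 — not a tautology.
In Ł5: at x_1 = 0, x_2 = 1/4 the value is 3/4 — not a tautology.

neither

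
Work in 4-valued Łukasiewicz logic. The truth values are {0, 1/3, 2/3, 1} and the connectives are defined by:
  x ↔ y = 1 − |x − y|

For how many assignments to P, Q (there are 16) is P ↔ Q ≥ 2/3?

10

P = 0, Q = 0 ↦ 1  ≥
P = 0, Q = 1/3 ↦ 2/3  ≥
P = 0, Q = 2/3 ↦ 1/3  <
P = 0, Q = 1 ↦ 0  <
P = 1/3, Q = 0 ↦ 2/3  ≥
P = 1/3, Q = 1/3 ↦ 1  ≥
P = 1/3, Q = 2/3 ↦ 2/3  ≥
P = 1/3, Q = 1 ↦ 1/3  <
P = 2/3, Q = 0 ↦ 1/3  <
P = 2/3, Q = 1/3 ↦ 2/3  ≥
P = 2/3, Q = 2/3 ↦ 1  ≥
P = 2/3, Q = 1 ↦ 2/3  ≥
P = 1, Q = 0 ↦ 0  <
P = 1, Q = 1/3 ↦ 1/3  <
P = 1, Q = 2/3 ↦ 2/3  ≥
P = 1, Q = 1 ↦ 1  ≥
So 10 of the 16 assignments meet the threshold.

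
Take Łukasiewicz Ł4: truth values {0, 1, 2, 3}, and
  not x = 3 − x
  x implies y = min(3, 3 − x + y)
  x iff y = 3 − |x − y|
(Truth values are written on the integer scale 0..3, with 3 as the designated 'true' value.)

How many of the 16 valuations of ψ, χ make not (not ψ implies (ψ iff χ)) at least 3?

ψ = 0, χ = 0 ↦ 0  <
ψ = 0, χ = 1 ↦ 1  <
ψ = 0, χ = 2 ↦ 2  <
ψ = 0, χ = 3 ↦ 3  ≥
ψ = 1, χ = 0 ↦ 0  <
ψ = 1, χ = 1 ↦ 0  <
ψ = 1, χ = 2 ↦ 0  <
ψ = 1, χ = 3 ↦ 1  <
ψ = 2, χ = 0 ↦ 0  <
ψ = 2, χ = 1 ↦ 0  <
ψ = 2, χ = 2 ↦ 0  <
ψ = 2, χ = 3 ↦ 0  <
ψ = 3, χ = 0 ↦ 0  <
ψ = 3, χ = 1 ↦ 0  <
ψ = 3, χ = 2 ↦ 0  <
ψ = 3, χ = 3 ↦ 0  <
So 1 of the 16 assignments meets the threshold.

1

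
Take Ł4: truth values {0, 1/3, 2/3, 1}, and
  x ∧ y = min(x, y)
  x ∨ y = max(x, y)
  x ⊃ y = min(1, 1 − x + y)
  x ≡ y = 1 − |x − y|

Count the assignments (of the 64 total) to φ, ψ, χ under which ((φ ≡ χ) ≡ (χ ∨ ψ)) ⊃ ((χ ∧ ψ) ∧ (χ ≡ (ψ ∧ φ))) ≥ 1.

18

value 1: 18 assignments (counts)
value 2/3: 20 assignments
value 1/3: 18 assignments
value 0: 8 assignments
So 18 of the 64 assignments meet the threshold.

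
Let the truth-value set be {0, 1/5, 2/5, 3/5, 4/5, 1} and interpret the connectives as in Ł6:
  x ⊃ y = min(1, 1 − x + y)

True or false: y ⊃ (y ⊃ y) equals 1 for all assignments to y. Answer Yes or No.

y = 0 ↦ 1
y = 1/5 ↦ 1
y = 2/5 ↦ 1
y = 3/5 ↦ 1
y = 4/5 ↦ 1
y = 1 ↦ 1
Every assignment gives a value ≥ 1.

Yes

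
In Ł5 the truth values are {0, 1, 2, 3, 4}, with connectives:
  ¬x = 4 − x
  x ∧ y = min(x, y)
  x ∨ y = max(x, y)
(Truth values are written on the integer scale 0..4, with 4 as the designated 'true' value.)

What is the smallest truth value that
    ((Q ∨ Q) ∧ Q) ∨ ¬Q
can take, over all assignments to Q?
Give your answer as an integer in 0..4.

Take Q = 2:
Q ∨ Q = 2 ∨ 2 = 2
(Q ∨ Q) ∧ Q = 2 ∧ 2 = 2
¬Q = ¬2 = 2
((Q ∨ Q) ∧ Q) ∨ ¬Q = 2 ∨ 2 = 2
No assignment yields a value below 2, so this is the minimum.

2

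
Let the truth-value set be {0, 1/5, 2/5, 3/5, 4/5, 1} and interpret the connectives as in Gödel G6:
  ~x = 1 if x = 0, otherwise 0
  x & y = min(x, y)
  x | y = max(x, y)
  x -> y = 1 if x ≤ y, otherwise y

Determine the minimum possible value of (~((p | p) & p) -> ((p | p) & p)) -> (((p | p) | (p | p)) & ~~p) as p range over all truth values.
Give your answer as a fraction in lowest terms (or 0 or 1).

Take p = 1/5:
p | p = 1/5 | 1/5 = 1/5
(p | p) & p = 1/5 & 1/5 = 1/5
~((p | p) & p) = ~1/5 = 0
p | p = 1/5 | 1/5 = 1/5
(p | p) & p = 1/5 & 1/5 = 1/5
~((p | p) & p) -> ((p | p) & p) = 0 -> 1/5 = 1
p | p = 1/5 | 1/5 = 1/5
p | p = 1/5 | 1/5 = 1/5
(p | p) | (p | p) = 1/5 | 1/5 = 1/5
~p = ~1/5 = 0
~~p = ~0 = 1
((p | p) | (p | p)) & ~~p = 1/5 & 1 = 1/5
(~((p | p) & p) -> ((p | p) & p)) -> (((p | p) | (p | p)) & ~~p) = 1 -> 1/5 = 1/5
No assignment yields a value below 1/5, so this is the minimum.

1/5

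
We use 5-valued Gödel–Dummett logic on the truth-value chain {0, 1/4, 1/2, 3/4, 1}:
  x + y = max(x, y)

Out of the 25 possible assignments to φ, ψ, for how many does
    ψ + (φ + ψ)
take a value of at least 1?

value 1: 9 assignments (counts)
value 3/4: 7 assignments
value 1/2: 5 assignments
value 1/4: 3 assignments
value 0: 1 assignment
So 9 of the 25 assignments meet the threshold.

9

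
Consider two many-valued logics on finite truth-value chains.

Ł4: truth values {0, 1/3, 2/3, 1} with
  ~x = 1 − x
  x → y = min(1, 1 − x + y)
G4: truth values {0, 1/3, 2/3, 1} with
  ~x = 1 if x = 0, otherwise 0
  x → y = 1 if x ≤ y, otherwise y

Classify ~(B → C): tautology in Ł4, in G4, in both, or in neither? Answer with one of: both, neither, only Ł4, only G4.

In Ł4: at B = 0, C = 0 the value is 0 — not a tautology.
In G4: at B = 0, C = 0 the value is 0 — not a tautology.

neither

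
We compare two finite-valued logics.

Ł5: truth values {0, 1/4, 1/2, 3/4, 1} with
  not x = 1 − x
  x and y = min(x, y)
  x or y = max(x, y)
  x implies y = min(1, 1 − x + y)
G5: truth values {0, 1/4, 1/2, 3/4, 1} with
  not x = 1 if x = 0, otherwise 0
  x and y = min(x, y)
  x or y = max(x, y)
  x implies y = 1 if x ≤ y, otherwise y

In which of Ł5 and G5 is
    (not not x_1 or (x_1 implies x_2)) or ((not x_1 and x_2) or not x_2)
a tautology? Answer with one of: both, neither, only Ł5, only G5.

In Ł5: at x_1 = 1/2, x_2 = 1/4 the value is 3/4 — not a tautology.
In G5: every assignment gives 1 — tautology.

only G5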